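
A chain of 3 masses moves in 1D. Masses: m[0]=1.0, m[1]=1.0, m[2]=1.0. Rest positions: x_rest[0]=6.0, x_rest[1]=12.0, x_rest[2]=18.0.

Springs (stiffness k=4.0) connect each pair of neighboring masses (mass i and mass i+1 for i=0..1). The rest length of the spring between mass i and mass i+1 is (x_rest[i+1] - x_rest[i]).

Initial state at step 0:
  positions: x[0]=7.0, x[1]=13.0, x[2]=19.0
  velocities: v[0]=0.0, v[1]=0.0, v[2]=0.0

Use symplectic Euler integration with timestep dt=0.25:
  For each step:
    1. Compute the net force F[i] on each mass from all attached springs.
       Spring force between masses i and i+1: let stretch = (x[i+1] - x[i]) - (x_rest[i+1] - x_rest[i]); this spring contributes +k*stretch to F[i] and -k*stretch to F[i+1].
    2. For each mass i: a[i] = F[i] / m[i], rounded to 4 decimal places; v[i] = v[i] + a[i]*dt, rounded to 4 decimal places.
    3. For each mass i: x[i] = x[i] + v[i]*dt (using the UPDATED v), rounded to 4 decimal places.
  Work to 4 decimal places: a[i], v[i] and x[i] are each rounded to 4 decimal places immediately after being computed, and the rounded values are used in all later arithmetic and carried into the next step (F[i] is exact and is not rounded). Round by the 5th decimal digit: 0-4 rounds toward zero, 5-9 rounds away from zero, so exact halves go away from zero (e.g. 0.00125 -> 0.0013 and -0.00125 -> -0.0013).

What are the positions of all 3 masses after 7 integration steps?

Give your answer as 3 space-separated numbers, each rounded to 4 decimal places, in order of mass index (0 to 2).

Answer: 7.0000 13.0000 19.0000

Derivation:
Step 0: x=[7.0000 13.0000 19.0000] v=[0.0000 0.0000 0.0000]
Step 1: x=[7.0000 13.0000 19.0000] v=[0.0000 0.0000 0.0000]
Step 2: x=[7.0000 13.0000 19.0000] v=[0.0000 0.0000 0.0000]
Step 3: x=[7.0000 13.0000 19.0000] v=[0.0000 0.0000 0.0000]
Step 4: x=[7.0000 13.0000 19.0000] v=[0.0000 0.0000 0.0000]
Step 5: x=[7.0000 13.0000 19.0000] v=[0.0000 0.0000 0.0000]
Step 6: x=[7.0000 13.0000 19.0000] v=[0.0000 0.0000 0.0000]
Step 7: x=[7.0000 13.0000 19.0000] v=[0.0000 0.0000 0.0000]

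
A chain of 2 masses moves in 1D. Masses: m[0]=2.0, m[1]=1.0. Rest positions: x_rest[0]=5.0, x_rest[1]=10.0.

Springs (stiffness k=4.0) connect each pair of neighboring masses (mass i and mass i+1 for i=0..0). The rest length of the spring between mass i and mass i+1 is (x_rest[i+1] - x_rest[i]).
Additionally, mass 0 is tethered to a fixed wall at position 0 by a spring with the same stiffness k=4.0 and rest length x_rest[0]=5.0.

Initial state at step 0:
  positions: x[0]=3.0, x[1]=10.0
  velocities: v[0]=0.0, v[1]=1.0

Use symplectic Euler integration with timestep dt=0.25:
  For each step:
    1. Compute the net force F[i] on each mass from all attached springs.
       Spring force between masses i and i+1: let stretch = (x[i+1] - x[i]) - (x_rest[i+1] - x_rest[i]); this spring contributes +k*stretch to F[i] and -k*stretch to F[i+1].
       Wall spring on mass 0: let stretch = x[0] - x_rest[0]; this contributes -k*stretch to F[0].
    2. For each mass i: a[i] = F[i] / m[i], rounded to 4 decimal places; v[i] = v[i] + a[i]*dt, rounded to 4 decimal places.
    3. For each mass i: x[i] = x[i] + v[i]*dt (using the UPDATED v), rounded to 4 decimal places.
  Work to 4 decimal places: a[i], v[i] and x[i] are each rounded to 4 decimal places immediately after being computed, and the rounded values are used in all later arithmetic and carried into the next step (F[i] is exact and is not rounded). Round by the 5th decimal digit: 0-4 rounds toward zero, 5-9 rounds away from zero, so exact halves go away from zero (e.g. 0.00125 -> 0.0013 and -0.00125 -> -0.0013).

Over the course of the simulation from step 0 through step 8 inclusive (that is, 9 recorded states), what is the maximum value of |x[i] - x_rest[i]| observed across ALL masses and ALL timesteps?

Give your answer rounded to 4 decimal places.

Step 0: x=[3.0000 10.0000] v=[0.0000 1.0000]
Step 1: x=[3.5000 9.7500] v=[2.0000 -1.0000]
Step 2: x=[4.3438 9.1875] v=[3.3750 -2.2500]
Step 3: x=[5.2501 8.6641] v=[3.6250 -2.0937]
Step 4: x=[5.9269 8.5372] v=[2.7070 -0.5077]
Step 5: x=[6.1891 9.0077] v=[1.0487 1.8820]
Step 6: x=[6.0300 10.0236] v=[-0.6366 4.0634]
Step 7: x=[5.6163 11.2911] v=[-1.6548 5.0698]
Step 8: x=[5.2099 12.3899] v=[-1.6256 4.3950]
Max displacement = 2.3899

Answer: 2.3899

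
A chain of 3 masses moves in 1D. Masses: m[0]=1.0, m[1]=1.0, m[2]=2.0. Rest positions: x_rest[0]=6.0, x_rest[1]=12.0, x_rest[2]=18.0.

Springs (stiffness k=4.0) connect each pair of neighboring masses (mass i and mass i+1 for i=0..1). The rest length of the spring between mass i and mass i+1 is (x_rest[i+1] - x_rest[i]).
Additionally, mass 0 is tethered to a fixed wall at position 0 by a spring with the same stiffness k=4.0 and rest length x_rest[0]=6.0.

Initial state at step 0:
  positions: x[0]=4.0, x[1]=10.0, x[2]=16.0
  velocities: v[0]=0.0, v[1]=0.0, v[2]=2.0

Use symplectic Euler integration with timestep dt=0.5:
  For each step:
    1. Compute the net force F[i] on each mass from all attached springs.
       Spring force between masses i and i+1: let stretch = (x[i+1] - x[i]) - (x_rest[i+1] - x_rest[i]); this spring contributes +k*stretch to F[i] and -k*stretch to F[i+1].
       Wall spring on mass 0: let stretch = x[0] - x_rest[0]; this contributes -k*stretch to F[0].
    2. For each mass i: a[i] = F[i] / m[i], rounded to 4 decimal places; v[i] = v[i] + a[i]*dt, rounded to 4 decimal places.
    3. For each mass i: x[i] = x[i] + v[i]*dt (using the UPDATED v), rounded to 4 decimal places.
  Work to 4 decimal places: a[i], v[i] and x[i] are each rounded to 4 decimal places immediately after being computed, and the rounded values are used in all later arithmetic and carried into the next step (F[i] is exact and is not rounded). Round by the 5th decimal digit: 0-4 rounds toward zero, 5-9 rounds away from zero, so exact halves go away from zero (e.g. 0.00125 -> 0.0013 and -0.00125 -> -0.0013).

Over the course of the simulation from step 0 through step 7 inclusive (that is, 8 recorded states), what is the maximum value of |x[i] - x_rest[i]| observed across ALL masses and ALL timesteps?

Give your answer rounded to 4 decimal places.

Step 0: x=[4.0000 10.0000 16.0000] v=[0.0000 0.0000 2.0000]
Step 1: x=[6.0000 10.0000 17.0000] v=[4.0000 0.0000 2.0000]
Step 2: x=[6.0000 13.0000 17.5000] v=[0.0000 6.0000 1.0000]
Step 3: x=[7.0000 13.5000 18.7500] v=[2.0000 1.0000 2.5000]
Step 4: x=[7.5000 12.7500 20.3750] v=[1.0000 -1.5000 3.2500]
Step 5: x=[5.7500 14.3750 21.1875] v=[-3.5000 3.2500 1.6250]
Step 6: x=[6.8750 14.1875 21.5938] v=[2.2500 -0.3750 0.8125]
Step 7: x=[8.4375 14.0938 21.2969] v=[3.1250 -0.1874 -0.5938]
Max displacement = 3.5938

Answer: 3.5938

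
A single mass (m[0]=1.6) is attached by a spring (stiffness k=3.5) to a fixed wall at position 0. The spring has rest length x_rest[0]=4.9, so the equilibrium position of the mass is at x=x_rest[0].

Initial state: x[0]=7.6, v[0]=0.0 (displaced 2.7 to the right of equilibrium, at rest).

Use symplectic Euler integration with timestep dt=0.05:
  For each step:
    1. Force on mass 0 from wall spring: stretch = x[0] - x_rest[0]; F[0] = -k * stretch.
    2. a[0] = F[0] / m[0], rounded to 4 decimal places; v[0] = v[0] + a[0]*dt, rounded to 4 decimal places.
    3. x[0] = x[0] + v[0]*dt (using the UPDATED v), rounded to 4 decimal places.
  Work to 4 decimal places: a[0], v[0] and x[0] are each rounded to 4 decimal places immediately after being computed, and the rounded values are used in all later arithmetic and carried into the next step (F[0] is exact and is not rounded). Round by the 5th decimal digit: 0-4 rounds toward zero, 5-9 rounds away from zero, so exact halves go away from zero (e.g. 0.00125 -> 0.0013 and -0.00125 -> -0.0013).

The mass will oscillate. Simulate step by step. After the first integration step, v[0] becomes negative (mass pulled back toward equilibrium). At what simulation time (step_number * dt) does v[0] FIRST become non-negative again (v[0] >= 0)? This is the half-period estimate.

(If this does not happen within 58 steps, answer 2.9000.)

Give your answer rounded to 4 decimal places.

Answer: 2.1500

Derivation:
Step 0: x=[7.6000] v=[0.0000]
Step 1: x=[7.5852] v=[-0.2953]
Step 2: x=[7.5558] v=[-0.5890]
Step 3: x=[7.5118] v=[-0.8795]
Step 4: x=[7.4535] v=[-1.1652]
Step 5: x=[7.3813] v=[-1.4445]
Step 6: x=[7.2955] v=[-1.7159]
Step 7: x=[7.1966] v=[-1.9779]
Step 8: x=[7.0851] v=[-2.2291]
Step 9: x=[6.9617] v=[-2.4681]
Step 10: x=[6.8270] v=[-2.6936]
Step 11: x=[6.6818] v=[-2.9044]
Step 12: x=[6.5268] v=[-3.0993]
Step 13: x=[6.3629] v=[-3.2772]
Step 14: x=[6.1910] v=[-3.4372]
Step 15: x=[6.0121] v=[-3.5784]
Step 16: x=[5.8271] v=[-3.7000]
Step 17: x=[5.6370] v=[-3.8014]
Step 18: x=[5.4429] v=[-3.8820]
Step 19: x=[5.2458] v=[-3.9414]
Step 20: x=[5.0468] v=[-3.9792]
Step 21: x=[4.8470] v=[-3.9953]
Step 22: x=[4.6475] v=[-3.9895]
Step 23: x=[4.4494] v=[-3.9619]
Step 24: x=[4.2538] v=[-3.9126]
Step 25: x=[4.0617] v=[-3.8419]
Step 26: x=[3.8742] v=[-3.7502]
Step 27: x=[3.6923] v=[-3.6380]
Step 28: x=[3.5170] v=[-3.5059]
Step 29: x=[3.3493] v=[-3.3546]
Step 30: x=[3.1901] v=[-3.1850]
Step 31: x=[3.0402] v=[-2.9980]
Step 32: x=[2.9005] v=[-2.7946]
Step 33: x=[2.7717] v=[-2.5759]
Step 34: x=[2.6545] v=[-2.3431]
Step 35: x=[2.5496] v=[-2.0975]
Step 36: x=[2.4576] v=[-1.8404]
Step 37: x=[2.3789] v=[-1.5733]
Step 38: x=[2.3140] v=[-1.2976]
Step 39: x=[2.2633] v=[-1.0148]
Step 40: x=[2.2270] v=[-0.7264]
Step 41: x=[2.2053] v=[-0.4340]
Step 42: x=[2.1983] v=[-0.1393]
Step 43: x=[2.2061] v=[0.1562]
First v>=0 after going negative at step 43, time=2.1500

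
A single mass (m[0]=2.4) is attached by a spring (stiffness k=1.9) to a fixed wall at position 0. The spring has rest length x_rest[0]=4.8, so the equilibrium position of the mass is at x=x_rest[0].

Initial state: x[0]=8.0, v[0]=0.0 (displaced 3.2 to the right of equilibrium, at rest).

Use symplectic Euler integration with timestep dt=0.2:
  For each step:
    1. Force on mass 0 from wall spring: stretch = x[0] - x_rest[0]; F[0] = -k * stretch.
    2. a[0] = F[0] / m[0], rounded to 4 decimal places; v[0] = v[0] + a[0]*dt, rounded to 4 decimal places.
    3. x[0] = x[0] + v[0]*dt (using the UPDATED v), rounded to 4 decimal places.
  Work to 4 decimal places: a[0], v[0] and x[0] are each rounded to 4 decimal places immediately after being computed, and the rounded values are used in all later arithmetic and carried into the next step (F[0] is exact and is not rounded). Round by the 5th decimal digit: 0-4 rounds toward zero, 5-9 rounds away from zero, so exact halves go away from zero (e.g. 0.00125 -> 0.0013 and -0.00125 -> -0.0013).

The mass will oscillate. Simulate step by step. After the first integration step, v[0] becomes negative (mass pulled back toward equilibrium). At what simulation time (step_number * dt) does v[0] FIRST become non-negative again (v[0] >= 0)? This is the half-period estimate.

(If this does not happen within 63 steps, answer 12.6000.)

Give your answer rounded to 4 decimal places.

Step 0: x=[8.0000] v=[0.0000]
Step 1: x=[7.8987] v=[-0.5067]
Step 2: x=[7.6992] v=[-0.9973]
Step 3: x=[7.4079] v=[-1.4563]
Step 4: x=[7.0341] v=[-1.8692]
Step 5: x=[6.5895] v=[-2.2229]
Step 6: x=[6.0883] v=[-2.5062]
Step 7: x=[5.5463] v=[-2.7102]
Step 8: x=[4.9806] v=[-2.8284]
Step 9: x=[4.4092] v=[-2.8570]
Step 10: x=[3.8502] v=[-2.7951]
Step 11: x=[3.3213] v=[-2.6447]
Step 12: x=[2.8392] v=[-2.4106]
Step 13: x=[2.4192] v=[-2.1001]
Step 14: x=[2.0746] v=[-1.7231]
Step 15: x=[1.8163] v=[-1.2916]
Step 16: x=[1.6525] v=[-0.8192]
Step 17: x=[1.5883] v=[-0.3208]
Step 18: x=[1.6258] v=[0.1877]
First v>=0 after going negative at step 18, time=3.6000

Answer: 3.6000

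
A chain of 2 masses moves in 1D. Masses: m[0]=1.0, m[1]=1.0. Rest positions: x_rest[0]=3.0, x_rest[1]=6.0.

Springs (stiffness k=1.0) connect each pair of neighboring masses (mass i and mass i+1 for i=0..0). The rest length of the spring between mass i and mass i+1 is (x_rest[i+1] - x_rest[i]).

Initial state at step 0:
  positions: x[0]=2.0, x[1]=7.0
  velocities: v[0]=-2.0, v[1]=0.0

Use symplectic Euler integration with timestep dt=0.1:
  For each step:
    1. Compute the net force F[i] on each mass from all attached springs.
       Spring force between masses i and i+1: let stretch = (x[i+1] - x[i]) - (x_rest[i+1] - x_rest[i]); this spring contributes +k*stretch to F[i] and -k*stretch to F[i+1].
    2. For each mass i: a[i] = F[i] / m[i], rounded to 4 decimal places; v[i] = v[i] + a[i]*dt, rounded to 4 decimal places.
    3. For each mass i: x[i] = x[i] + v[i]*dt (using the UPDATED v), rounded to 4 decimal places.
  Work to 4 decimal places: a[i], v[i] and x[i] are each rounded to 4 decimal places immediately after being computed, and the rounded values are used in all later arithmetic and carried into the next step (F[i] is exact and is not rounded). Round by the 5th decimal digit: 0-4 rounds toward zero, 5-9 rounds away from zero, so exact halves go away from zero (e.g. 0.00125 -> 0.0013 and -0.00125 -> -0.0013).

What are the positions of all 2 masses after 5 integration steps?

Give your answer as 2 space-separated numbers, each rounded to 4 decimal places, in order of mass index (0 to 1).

Answer: 1.3255 6.6746

Derivation:
Step 0: x=[2.0000 7.0000] v=[-2.0000 0.0000]
Step 1: x=[1.8200 6.9800] v=[-1.8000 -0.2000]
Step 2: x=[1.6616 6.9384] v=[-1.5840 -0.4160]
Step 3: x=[1.5260 6.8740] v=[-1.3563 -0.6437]
Step 4: x=[1.4139 6.7862] v=[-1.1215 -0.8785]
Step 5: x=[1.3255 6.6746] v=[-0.8843 -1.1157]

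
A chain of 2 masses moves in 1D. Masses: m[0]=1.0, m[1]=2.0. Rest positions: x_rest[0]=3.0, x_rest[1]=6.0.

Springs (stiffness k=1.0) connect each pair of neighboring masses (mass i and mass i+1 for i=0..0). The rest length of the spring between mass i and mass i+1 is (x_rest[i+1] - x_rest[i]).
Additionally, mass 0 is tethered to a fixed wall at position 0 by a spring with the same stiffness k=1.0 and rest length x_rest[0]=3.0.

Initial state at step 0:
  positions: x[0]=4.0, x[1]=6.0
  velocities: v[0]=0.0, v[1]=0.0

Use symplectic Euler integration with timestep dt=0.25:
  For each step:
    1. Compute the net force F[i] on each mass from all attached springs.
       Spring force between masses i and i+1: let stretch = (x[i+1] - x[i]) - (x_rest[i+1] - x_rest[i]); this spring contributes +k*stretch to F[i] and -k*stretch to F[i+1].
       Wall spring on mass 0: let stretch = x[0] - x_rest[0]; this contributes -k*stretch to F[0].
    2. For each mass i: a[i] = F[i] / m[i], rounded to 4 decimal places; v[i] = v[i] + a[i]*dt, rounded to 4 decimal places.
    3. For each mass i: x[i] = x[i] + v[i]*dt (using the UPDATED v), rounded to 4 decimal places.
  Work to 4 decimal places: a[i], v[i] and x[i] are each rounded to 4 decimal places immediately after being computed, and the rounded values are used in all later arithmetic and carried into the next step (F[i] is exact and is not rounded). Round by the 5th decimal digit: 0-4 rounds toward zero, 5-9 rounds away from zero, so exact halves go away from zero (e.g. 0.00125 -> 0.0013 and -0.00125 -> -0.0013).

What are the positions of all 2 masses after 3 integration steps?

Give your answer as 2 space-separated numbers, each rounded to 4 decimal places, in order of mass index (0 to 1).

Step 0: x=[4.0000 6.0000] v=[0.0000 0.0000]
Step 1: x=[3.8750 6.0313] v=[-0.5000 0.1250]
Step 2: x=[3.6426 6.0889] v=[-0.9297 0.2305]
Step 3: x=[3.3354 6.1638] v=[-1.2288 0.2997]

Answer: 3.3354 6.1638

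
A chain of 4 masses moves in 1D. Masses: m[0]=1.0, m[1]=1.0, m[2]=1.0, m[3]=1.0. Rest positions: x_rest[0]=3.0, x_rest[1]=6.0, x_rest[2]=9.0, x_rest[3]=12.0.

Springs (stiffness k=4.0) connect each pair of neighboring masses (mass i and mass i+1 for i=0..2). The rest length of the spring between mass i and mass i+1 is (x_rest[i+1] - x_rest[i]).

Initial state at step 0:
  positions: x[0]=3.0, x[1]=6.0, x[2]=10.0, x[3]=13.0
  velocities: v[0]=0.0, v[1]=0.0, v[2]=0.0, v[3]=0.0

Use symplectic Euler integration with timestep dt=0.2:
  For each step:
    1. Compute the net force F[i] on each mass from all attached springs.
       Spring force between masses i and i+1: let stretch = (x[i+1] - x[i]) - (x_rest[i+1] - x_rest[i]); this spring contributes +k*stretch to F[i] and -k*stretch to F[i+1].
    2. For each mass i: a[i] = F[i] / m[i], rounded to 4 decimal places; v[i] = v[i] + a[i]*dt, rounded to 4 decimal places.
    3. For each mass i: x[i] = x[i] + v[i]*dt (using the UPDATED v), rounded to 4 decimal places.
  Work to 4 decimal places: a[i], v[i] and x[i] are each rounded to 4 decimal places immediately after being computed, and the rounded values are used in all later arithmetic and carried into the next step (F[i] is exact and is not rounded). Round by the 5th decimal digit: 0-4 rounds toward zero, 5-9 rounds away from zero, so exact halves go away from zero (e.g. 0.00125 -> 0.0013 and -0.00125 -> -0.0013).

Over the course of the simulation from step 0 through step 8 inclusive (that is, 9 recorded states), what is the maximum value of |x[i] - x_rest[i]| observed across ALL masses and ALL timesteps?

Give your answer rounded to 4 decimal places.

Step 0: x=[3.0000 6.0000 10.0000 13.0000] v=[0.0000 0.0000 0.0000 0.0000]
Step 1: x=[3.0000 6.1600 9.8400 13.0000] v=[0.0000 0.8000 -0.8000 0.0000]
Step 2: x=[3.0256 6.4032 9.5968 12.9744] v=[0.1280 1.2160 -1.2160 -0.1280]
Step 3: x=[3.1116 6.6170 9.3830 12.8884] v=[0.4301 1.0688 -1.0688 -0.4301]
Step 4: x=[3.2785 6.7125 9.2875 12.7215] v=[0.8344 0.4773 -0.4773 -0.8344]
Step 5: x=[3.5148 6.6705 9.3295 12.4852] v=[1.1816 -0.2099 0.2099 -1.1816]
Step 6: x=[3.7760 6.5490 9.4510 12.2240] v=[1.3062 -0.6073 0.6073 -1.3062]
Step 7: x=[4.0009 6.4482 9.5518 11.9991] v=[1.1246 -0.5041 0.5041 -1.1246]
Step 8: x=[4.1374 6.4524 9.5476 11.8626] v=[0.6824 0.0209 -0.0209 -0.6824]
Max displacement = 1.1374

Answer: 1.1374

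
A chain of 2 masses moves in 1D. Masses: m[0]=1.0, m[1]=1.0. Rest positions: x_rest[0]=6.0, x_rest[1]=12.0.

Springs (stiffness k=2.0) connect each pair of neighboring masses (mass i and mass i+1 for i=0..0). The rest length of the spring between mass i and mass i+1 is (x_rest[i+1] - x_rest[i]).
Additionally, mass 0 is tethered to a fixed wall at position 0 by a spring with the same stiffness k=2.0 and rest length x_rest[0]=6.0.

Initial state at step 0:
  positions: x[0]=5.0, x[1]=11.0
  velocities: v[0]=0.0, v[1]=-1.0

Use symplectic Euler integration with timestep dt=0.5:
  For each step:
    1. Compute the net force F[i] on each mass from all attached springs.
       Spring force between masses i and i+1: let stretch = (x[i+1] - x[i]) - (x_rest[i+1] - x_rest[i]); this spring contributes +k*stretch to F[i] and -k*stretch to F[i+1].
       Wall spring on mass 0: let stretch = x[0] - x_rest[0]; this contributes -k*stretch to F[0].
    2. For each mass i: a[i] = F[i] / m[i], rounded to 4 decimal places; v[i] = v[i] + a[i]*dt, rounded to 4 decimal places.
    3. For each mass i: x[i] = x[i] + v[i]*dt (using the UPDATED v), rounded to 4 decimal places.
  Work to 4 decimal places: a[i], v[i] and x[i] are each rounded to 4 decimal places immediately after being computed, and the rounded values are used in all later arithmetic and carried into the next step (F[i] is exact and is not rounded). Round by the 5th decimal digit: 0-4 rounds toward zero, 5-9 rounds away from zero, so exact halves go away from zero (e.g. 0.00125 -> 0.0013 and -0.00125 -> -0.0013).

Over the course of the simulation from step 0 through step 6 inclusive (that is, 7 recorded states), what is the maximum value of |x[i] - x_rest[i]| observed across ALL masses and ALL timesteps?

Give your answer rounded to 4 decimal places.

Step 0: x=[5.0000 11.0000] v=[0.0000 -1.0000]
Step 1: x=[5.5000 10.5000] v=[1.0000 -1.0000]
Step 2: x=[5.7500 10.5000] v=[0.5000 0.0000]
Step 3: x=[5.5000 11.1250] v=[-0.5000 1.2500]
Step 4: x=[5.3125 11.9375] v=[-0.3750 1.6250]
Step 5: x=[5.7813 12.4375] v=[0.9375 1.0000]
Step 6: x=[6.6875 12.6094] v=[1.8124 0.3438]
Max displacement = 1.5000

Answer: 1.5000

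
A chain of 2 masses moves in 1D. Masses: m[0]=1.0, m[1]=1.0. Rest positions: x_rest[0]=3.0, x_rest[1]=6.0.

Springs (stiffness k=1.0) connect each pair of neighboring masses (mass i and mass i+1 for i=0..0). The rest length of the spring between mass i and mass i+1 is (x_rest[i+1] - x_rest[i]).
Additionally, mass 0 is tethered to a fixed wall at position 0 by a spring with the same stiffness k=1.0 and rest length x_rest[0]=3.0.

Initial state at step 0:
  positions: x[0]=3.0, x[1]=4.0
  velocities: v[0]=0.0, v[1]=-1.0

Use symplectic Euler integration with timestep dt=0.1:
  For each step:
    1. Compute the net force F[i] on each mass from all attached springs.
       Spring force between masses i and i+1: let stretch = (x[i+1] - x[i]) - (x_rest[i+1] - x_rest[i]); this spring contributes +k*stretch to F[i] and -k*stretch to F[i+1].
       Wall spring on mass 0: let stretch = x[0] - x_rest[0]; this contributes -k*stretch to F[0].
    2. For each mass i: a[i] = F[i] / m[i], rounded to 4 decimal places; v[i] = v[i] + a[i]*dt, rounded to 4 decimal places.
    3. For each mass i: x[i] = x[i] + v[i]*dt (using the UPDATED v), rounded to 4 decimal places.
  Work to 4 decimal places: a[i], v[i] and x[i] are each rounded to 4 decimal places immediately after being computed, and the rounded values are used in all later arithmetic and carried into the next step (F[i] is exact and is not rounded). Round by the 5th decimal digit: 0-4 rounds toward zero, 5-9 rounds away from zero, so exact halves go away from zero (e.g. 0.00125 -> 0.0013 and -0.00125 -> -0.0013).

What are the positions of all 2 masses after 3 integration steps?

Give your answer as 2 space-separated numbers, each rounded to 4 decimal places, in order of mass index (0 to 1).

Step 0: x=[3.0000 4.0000] v=[0.0000 -1.0000]
Step 1: x=[2.9800 3.9200] v=[-0.2000 -0.8000]
Step 2: x=[2.9396 3.8606] v=[-0.4040 -0.5940]
Step 3: x=[2.8790 3.8220] v=[-0.6059 -0.3861]

Answer: 2.8790 3.8220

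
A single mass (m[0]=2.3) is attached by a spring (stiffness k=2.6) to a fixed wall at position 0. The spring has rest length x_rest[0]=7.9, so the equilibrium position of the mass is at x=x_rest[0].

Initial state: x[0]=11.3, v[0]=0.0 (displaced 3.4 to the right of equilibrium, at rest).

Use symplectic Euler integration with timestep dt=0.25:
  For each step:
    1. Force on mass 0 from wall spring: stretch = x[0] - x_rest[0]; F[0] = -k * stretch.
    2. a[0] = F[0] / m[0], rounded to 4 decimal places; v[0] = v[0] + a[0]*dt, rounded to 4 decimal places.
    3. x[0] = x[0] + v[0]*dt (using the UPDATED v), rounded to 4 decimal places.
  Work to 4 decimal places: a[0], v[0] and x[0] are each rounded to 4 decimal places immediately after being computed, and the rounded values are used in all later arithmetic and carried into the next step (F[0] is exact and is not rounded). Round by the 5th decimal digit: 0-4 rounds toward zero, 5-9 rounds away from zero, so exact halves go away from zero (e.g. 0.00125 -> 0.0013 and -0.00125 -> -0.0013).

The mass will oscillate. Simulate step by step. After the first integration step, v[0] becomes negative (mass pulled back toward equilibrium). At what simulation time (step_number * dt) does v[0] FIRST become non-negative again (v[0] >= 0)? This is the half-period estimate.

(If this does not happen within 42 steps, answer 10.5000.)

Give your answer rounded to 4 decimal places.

Step 0: x=[11.3000] v=[0.0000]
Step 1: x=[11.0598] v=[-0.9609]
Step 2: x=[10.5963] v=[-1.8539]
Step 3: x=[9.9423] v=[-2.6159]
Step 4: x=[9.1440] v=[-3.1931]
Step 5: x=[8.2578] v=[-3.5447]
Step 6: x=[7.3464] v=[-3.6458]
Step 7: x=[6.4741] v=[-3.4894]
Step 8: x=[5.7025] v=[-3.0864]
Step 9: x=[5.0862] v=[-2.4654]
Step 10: x=[4.6687] v=[-1.6702]
Step 11: x=[4.4795] v=[-0.7570]
Step 12: x=[4.5319] v=[0.2097]
First v>=0 after going negative at step 12, time=3.0000

Answer: 3.0000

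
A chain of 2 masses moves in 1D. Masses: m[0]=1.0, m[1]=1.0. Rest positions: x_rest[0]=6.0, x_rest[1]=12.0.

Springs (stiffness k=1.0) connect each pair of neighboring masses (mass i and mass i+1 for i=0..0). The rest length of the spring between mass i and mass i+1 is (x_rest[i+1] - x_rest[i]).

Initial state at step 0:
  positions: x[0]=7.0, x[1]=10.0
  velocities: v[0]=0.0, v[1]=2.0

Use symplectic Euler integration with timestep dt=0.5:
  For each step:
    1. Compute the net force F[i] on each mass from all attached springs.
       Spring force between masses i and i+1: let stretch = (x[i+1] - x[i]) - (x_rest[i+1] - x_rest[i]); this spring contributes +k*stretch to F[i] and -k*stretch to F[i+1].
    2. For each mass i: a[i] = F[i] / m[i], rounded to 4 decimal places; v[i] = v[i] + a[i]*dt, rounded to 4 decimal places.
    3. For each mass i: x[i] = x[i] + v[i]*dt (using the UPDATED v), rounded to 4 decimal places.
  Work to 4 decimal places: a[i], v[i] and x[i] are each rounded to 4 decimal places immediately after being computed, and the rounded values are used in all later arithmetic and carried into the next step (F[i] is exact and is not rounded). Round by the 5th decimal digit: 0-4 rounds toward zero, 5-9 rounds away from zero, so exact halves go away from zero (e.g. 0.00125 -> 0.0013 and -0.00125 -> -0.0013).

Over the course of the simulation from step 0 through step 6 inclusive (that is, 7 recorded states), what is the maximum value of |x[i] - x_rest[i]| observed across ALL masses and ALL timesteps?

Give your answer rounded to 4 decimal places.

Answer: 3.2813

Derivation:
Step 0: x=[7.0000 10.0000] v=[0.0000 2.0000]
Step 1: x=[6.2500 11.7500] v=[-1.5000 3.5000]
Step 2: x=[5.3750 13.6250] v=[-1.7500 3.7500]
Step 3: x=[5.0625 14.9375] v=[-0.6250 2.6250]
Step 4: x=[5.7188 15.2813] v=[1.3125 0.6875]
Step 5: x=[7.2657 14.7344] v=[3.0938 -1.0938]
Step 6: x=[9.1798 13.8203] v=[3.8282 -1.8282]
Max displacement = 3.2813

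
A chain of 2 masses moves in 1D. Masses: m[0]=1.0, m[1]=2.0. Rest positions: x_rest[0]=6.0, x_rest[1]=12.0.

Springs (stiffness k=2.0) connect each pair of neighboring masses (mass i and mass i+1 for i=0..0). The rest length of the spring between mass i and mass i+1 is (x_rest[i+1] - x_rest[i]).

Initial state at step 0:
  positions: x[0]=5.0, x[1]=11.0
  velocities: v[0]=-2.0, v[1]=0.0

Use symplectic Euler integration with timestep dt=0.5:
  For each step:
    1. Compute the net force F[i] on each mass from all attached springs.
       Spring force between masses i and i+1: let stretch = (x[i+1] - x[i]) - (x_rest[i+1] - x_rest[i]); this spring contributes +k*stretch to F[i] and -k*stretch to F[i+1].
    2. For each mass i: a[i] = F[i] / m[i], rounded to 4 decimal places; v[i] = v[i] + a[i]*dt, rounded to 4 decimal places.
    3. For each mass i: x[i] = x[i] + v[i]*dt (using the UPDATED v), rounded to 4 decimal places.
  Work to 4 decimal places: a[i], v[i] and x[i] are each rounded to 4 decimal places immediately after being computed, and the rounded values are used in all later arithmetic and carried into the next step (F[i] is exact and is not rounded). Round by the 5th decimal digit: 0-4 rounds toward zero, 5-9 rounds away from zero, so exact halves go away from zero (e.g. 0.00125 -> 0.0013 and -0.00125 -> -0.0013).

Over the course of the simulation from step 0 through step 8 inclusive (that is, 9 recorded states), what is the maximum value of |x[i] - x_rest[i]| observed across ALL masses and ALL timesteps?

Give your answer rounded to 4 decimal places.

Answer: 4.3260

Derivation:
Step 0: x=[5.0000 11.0000] v=[-2.0000 0.0000]
Step 1: x=[4.0000 11.0000] v=[-2.0000 0.0000]
Step 2: x=[3.5000 10.7500] v=[-1.0000 -0.5000]
Step 3: x=[3.6250 10.1875] v=[0.2500 -1.1250]
Step 4: x=[4.0313 9.4844] v=[0.8125 -1.4063]
Step 5: x=[4.1641 8.9180] v=[0.2656 -1.1329]
Step 6: x=[3.6739 8.6631] v=[-0.9805 -0.5099]
Step 7: x=[2.6783 8.6609] v=[-1.9913 -0.0045]
Step 8: x=[1.6740 8.6630] v=[-2.0087 0.0042]
Max displacement = 4.3260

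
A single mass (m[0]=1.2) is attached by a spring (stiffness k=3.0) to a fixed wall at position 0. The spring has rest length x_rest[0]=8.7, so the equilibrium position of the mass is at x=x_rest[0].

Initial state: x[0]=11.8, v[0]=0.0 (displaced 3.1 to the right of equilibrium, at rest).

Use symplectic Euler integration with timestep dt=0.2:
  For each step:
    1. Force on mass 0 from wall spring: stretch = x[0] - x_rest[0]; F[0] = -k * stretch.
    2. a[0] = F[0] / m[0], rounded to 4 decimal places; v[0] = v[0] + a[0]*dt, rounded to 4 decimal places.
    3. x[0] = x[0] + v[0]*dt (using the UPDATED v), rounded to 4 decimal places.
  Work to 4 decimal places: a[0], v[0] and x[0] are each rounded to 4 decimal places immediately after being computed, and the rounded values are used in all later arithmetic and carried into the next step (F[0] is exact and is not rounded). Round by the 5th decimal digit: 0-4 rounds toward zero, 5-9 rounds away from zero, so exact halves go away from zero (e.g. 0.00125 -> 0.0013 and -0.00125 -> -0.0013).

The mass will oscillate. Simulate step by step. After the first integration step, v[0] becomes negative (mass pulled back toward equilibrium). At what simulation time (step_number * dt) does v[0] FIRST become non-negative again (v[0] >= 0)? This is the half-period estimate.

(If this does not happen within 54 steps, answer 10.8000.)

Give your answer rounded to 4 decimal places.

Step 0: x=[11.8000] v=[0.0000]
Step 1: x=[11.4900] v=[-1.5500]
Step 2: x=[10.9010] v=[-2.9450]
Step 3: x=[10.0919] v=[-4.0455]
Step 4: x=[9.1436] v=[-4.7415]
Step 5: x=[8.1509] v=[-4.9633]
Step 6: x=[7.2132] v=[-4.6887]
Step 7: x=[6.4241] v=[-3.9453]
Step 8: x=[5.8626] v=[-2.8073]
Step 9: x=[5.5849] v=[-1.3886]
Step 10: x=[5.6187] v=[0.1690]
First v>=0 after going negative at step 10, time=2.0000

Answer: 2.0000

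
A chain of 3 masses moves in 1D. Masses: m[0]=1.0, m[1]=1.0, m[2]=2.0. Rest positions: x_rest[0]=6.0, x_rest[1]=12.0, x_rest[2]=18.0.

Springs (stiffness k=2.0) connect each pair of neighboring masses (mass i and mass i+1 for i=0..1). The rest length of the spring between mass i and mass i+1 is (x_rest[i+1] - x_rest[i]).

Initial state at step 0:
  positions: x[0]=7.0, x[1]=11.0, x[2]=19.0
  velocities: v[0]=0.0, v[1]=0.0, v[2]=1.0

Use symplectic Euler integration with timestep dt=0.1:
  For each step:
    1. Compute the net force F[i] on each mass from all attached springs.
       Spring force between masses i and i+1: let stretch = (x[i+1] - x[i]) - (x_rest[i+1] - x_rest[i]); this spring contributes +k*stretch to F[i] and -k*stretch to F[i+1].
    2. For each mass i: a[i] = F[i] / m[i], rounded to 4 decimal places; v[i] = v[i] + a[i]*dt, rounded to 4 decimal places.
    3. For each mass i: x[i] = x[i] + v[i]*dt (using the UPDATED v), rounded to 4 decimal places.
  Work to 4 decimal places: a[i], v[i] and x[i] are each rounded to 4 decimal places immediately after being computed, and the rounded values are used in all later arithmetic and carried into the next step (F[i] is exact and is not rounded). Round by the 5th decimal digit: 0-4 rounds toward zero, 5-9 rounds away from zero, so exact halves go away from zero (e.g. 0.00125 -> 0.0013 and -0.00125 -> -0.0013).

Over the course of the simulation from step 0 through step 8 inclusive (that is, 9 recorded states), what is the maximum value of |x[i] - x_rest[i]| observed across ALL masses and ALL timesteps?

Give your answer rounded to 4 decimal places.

Step 0: x=[7.0000 11.0000 19.0000] v=[0.0000 0.0000 1.0000]
Step 1: x=[6.9600 11.0800 19.0800] v=[-0.4000 0.8000 0.8000]
Step 2: x=[6.8824 11.2376 19.1400] v=[-0.7760 1.5760 0.6000]
Step 3: x=[6.7719 11.4661 19.1810] v=[-1.1050 2.2854 0.4098]
Step 4: x=[6.6353 11.7551 19.2048] v=[-1.3662 2.8895 0.2383]
Step 5: x=[6.4811 12.0907 19.2141] v=[-1.5422 3.3555 0.0933]
Step 6: x=[6.3191 12.4565 19.2122] v=[-1.6203 3.6583 -0.0190]
Step 7: x=[6.1598 12.8347 19.2027] v=[-1.5928 3.7820 -0.0946]
Step 8: x=[6.0140 13.2068 19.1896] v=[-1.4578 3.7206 -0.1314]
Max displacement = 1.2141

Answer: 1.2141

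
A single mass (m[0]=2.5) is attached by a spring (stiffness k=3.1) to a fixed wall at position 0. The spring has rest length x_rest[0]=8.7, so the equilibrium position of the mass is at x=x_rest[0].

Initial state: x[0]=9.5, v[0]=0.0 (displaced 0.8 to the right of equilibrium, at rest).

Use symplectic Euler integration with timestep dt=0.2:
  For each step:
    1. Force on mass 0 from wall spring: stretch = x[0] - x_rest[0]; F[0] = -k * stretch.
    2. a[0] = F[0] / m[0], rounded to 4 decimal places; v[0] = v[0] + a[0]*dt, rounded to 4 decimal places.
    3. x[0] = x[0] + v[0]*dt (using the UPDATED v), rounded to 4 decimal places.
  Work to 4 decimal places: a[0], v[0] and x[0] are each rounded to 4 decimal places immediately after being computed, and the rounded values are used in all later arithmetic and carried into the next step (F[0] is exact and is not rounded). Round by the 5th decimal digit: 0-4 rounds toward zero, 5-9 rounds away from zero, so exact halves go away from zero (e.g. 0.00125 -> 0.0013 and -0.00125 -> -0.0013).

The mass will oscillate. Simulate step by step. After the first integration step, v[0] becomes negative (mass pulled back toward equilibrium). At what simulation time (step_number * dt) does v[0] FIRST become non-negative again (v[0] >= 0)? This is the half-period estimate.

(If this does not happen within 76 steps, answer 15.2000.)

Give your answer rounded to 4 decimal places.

Answer: 3.0000

Derivation:
Step 0: x=[9.5000] v=[0.0000]
Step 1: x=[9.4603] v=[-0.1984]
Step 2: x=[9.3829] v=[-0.3870]
Step 3: x=[9.2716] v=[-0.5564]
Step 4: x=[9.1320] v=[-0.6982]
Step 5: x=[8.9709] v=[-0.8053]
Step 6: x=[8.7964] v=[-0.8725]
Step 7: x=[8.6171] v=[-0.8964]
Step 8: x=[8.4419] v=[-0.8758]
Step 9: x=[8.2795] v=[-0.8118]
Step 10: x=[8.1380] v=[-0.7075]
Step 11: x=[8.0244] v=[-0.5681]
Step 12: x=[7.9443] v=[-0.4006]
Step 13: x=[7.9017] v=[-0.2132]
Step 14: x=[7.8987] v=[-0.0152]
Step 15: x=[7.9354] v=[0.1835]
First v>=0 after going negative at step 15, time=3.0000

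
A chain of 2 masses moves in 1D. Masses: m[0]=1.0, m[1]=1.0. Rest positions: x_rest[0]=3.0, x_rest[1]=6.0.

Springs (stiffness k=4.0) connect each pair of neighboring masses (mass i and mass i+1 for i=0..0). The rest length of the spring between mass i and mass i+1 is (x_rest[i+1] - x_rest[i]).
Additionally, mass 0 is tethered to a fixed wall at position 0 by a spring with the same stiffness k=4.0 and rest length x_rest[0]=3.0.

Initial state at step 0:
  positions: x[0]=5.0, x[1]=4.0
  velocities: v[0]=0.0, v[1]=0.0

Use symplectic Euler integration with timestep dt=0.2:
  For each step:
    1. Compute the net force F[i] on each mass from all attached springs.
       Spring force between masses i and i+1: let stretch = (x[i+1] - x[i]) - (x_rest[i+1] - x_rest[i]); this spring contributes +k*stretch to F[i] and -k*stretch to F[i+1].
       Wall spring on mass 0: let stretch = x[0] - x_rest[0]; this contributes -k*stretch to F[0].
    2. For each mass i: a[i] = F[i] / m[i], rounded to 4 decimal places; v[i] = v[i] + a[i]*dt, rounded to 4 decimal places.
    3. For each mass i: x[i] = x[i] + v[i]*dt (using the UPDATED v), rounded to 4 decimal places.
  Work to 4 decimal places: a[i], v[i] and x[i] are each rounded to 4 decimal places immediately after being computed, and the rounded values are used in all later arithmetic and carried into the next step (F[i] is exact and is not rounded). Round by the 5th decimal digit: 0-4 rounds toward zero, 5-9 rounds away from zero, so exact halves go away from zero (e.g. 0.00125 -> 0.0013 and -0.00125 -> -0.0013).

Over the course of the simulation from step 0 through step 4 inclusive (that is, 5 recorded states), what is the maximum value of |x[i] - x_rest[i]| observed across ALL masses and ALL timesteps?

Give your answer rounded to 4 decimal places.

Step 0: x=[5.0000 4.0000] v=[0.0000 0.0000]
Step 1: x=[4.0400 4.6400] v=[-4.8000 3.2000]
Step 2: x=[2.5296 5.6640] v=[-7.5520 5.1200]
Step 3: x=[1.1160 6.6665] v=[-7.0682 5.0125]
Step 4: x=[0.4119 7.2609] v=[-3.5206 2.9721]
Max displacement = 2.5881

Answer: 2.5881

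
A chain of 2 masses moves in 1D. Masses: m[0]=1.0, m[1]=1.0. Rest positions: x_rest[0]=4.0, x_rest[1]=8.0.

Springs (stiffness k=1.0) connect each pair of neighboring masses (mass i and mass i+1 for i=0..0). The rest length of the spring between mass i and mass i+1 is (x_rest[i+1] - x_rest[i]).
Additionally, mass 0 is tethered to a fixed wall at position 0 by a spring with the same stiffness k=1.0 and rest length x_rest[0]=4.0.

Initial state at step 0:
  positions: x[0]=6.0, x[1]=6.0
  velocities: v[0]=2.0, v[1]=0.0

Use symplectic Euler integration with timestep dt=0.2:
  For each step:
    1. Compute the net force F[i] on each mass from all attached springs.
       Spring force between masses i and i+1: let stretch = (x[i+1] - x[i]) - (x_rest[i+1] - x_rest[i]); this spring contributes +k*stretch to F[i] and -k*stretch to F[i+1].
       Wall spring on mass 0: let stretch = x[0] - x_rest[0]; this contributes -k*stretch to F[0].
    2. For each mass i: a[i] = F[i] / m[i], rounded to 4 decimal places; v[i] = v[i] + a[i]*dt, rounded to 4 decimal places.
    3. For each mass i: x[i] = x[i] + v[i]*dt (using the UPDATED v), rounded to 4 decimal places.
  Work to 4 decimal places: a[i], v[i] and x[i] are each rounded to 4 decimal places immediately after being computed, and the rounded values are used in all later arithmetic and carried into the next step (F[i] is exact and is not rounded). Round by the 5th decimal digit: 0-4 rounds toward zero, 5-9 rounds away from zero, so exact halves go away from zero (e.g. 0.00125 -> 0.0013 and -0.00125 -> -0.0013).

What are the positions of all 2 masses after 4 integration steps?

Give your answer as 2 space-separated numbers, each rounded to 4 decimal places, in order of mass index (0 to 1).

Answer: 5.2643 7.5201

Derivation:
Step 0: x=[6.0000 6.0000] v=[2.0000 0.0000]
Step 1: x=[6.1600 6.1600] v=[0.8000 0.8000]
Step 2: x=[6.0736 6.4800] v=[-0.4320 1.6000]
Step 3: x=[5.7605 6.9437] v=[-1.5654 2.3187]
Step 4: x=[5.2643 7.5201] v=[-2.4809 2.8821]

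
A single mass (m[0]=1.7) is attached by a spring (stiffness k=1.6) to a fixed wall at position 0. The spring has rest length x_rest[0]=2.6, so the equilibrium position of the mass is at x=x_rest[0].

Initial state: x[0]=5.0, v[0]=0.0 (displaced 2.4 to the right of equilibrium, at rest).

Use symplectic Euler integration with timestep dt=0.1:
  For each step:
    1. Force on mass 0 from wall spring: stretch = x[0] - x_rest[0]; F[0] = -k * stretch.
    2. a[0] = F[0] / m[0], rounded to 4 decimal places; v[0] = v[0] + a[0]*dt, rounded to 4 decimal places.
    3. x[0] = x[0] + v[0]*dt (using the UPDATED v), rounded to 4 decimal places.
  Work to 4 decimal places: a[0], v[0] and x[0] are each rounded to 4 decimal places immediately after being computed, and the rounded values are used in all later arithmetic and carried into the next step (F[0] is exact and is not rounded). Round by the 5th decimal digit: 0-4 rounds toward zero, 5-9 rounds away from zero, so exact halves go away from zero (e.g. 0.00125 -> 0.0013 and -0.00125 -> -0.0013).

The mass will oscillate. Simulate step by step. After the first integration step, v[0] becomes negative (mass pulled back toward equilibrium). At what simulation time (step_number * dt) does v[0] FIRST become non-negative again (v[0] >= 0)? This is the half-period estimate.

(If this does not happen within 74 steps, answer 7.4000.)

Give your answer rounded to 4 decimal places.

Step 0: x=[5.0000] v=[0.0000]
Step 1: x=[4.9774] v=[-0.2259]
Step 2: x=[4.9324] v=[-0.4497]
Step 3: x=[4.8655] v=[-0.6692]
Step 4: x=[4.7773] v=[-0.8824]
Step 5: x=[4.6686] v=[-1.0873]
Step 6: x=[4.5404] v=[-1.2820]
Step 7: x=[4.3939] v=[-1.4646]
Step 8: x=[4.2306] v=[-1.6334]
Step 9: x=[4.0519] v=[-1.7869]
Step 10: x=[3.8595] v=[-1.9236]
Step 11: x=[3.6553] v=[-2.0421]
Step 12: x=[3.4412] v=[-2.1414]
Step 13: x=[3.2191] v=[-2.2206]
Step 14: x=[2.9912] v=[-2.2789]
Step 15: x=[2.7596] v=[-2.3157]
Step 16: x=[2.5265] v=[-2.3307]
Step 17: x=[2.2941] v=[-2.3238]
Step 18: x=[2.0646] v=[-2.2950]
Step 19: x=[1.8401] v=[-2.2446]
Step 20: x=[1.6228] v=[-2.1731]
Step 21: x=[1.4147] v=[-2.0811]
Step 22: x=[1.2178] v=[-1.9695]
Step 23: x=[1.0339] v=[-1.8394]
Step 24: x=[0.8647] v=[-1.6920]
Step 25: x=[0.7118] v=[-1.5287]
Step 26: x=[0.5767] v=[-1.3510]
Step 27: x=[0.4606] v=[-1.1606]
Step 28: x=[0.3647] v=[-0.9592]
Step 29: x=[0.2898] v=[-0.7488]
Step 30: x=[0.2367] v=[-0.5314]
Step 31: x=[0.2058] v=[-0.3090]
Step 32: x=[0.1974] v=[-0.0837]
Step 33: x=[0.2116] v=[0.1424]
First v>=0 after going negative at step 33, time=3.3000

Answer: 3.3000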